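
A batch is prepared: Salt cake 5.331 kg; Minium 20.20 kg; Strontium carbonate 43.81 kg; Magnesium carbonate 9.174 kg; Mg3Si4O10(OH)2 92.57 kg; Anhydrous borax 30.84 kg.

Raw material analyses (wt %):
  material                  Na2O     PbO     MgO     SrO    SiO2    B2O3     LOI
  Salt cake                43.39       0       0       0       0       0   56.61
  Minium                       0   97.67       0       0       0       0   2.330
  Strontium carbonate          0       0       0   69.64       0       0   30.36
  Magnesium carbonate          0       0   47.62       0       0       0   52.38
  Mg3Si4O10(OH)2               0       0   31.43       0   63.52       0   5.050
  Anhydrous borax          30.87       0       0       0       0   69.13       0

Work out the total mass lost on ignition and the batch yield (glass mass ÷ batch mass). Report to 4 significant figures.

LOI loss = 26.27 kg; glass = 175.7 kg; yield = 86.99%

Mid-chain values are displayed with 4-significant-figure rounding alongside each step. The working math runs at exact precision at all times — each reported result is rounded just once — the derived quantities are recomputed at exact precision (yield, ignition loss, net glass mass, totals, six oxide percentages) from the weighed amounts per 175.7 kg of glass, as written in question or answer.
Ignition loss by material:
  Salt cake: 5.331 × 0.5661 = 3.018 kg
  Minium: 20.20 × 0.02330 = 0.4707 kg
  Strontium carbonate: 43.81 × 0.3036 = 13.30 kg
  Magnesium carbonate: 9.174 × 0.5238 = 4.805 kg
  Mg3Si4O10(OH)2: 92.57 × 0.05050 = 4.675 kg
  Anhydrous borax: 30.84 × 0 = 0 kg
Total LOI = 26.27 kg
Glass = batch − LOI = 201.9 − 26.27 = 175.7 kg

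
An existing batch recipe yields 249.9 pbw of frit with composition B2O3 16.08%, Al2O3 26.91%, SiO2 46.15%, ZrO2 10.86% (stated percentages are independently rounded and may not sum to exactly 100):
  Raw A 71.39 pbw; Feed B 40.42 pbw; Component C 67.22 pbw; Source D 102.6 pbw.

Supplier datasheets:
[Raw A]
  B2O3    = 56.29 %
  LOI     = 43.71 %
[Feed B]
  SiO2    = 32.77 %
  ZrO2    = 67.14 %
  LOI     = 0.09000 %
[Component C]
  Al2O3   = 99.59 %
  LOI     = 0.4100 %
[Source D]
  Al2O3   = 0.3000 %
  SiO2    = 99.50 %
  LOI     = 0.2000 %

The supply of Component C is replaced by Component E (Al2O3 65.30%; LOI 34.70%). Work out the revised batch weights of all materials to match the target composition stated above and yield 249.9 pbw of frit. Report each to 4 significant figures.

Revised batch per 249.9 pbw frit:
  Raw A: 71.39 pbw
  Feed B: 40.42 pbw
  Component E: 102.5 pbw
  Source D: 102.6 pbw
Total batch = 316.9 pbw; LOI loss = 67.01 pbw

In-progress results are displayed rounded to four significant figures as written — all internal work holds exact precision throughout — exactly one rounding lands on each reported value. All derived quantities are computed from the weighed amounts for 249.9 pbw of glass at full precision (the four compositions, totals, glass mass, yield, LOI) as quoted within the problem or answer text.
Target oxide masses per 249.9 pbw frit:
  B2O3: 16.08% × 249.9 = 40.18 pbw
  Al2O3: 26.91% × 249.9 = 67.25 pbw
  SiO2: 46.15% × 249.9 = 115.3 pbw
  ZrO2: 10.86% × 249.9 = 27.14 pbw
Sums-versus-targets review working from each reported weight, against the basis in use (sums match the target masses up to rounding of the answer):
  B2O3: 71.39·0.5629 = 40.19 pbw (target 40.18 pbw)
  Al2O3: 102.5·0.6530 + 102.6·0.003000 = 67.24 pbw (target 67.25 pbw)
  SiO2: 40.42·0.3277 + 102.6·0.9950 = 115.3 pbw (target 115.3 pbw)
  ZrO2: 40.42·0.6714 = 27.14 pbw (target 27.14 pbw)
Consistency of the glass mass: batch total minus LOI = 249.9 pbw (per-oxide target masses sum to 249.9 pbw; basis as stated: 249.9 pbw — gaps are rounding artifacts).
Summing the batch: Σ batch = 316.9 pbw; loss to ignition Σ batch·LOI = 67.01 pbw; glass ÷ batch gives a yield of 78.85%.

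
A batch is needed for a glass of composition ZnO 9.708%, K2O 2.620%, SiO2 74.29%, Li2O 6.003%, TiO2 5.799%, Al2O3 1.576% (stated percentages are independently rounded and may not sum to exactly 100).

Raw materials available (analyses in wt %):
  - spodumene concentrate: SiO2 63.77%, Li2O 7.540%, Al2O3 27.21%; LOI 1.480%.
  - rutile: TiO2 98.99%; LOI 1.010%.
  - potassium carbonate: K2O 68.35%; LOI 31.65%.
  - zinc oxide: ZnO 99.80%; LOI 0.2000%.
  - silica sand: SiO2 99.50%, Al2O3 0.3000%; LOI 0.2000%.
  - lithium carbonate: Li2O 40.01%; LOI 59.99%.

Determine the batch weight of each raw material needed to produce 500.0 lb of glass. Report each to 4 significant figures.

Each numeric step holds full float precision end to end; intermediates are displayed with 4-significant-digit rounding on the page — every reported result sees exactly one rounding. The derived quantities are carried starting from the weights on 500.0 lb of glass in full precision (yield, the totals, six oxide percentages, glass mass, ignition loss) as set out in the question or the answer.
Per-oxide target masses for 500.0 lb glass:
  ZnO: 9.708% × 500.0 = 48.54 lb
  K2O: 2.620% × 500.0 = 13.10 lb
  SiO2: 74.29% × 500.0 = 371.4 lb
  Li2O: 6.003% × 500.0 = 30.02 lb
  TiO2: 5.799% × 500.0 = 29.00 lb
  Al2O3: 1.576% × 500.0 = 7.880 lb
Oxide-by-oxide audit using the reported weights, for the quoted basis mass (sum by sum, the targets are met exact up to rounding of places):
  ZnO: 48.64·0.9980 = 48.54 lb (target 48.54 lb)
  K2O: 19.17·0.6835 = 13.10 lb (target 13.10 lb)
  SiO2: 25.02·0.6377 + 357.3·0.9950 = 371.5 lb (target 371.4 lb)
  Li2O: 25.02·0.07540 + 70.30·0.4001 = 30.01 lb (target 30.02 lb)
  TiO2: 29.29·0.9899 = 28.99 lb (target 29.00 lb)
  Al2O3: 25.02·0.2721 + 357.3·0.003000 = 7.880 lb (target 7.880 lb)
Glass-mass bookkeeping: whole batch net of LOI = 500.0 lb (the Σ of target masses is 500.0 lb; against the stated basis, 500.0 lb — gaps are rounding artifacts).
Batch total: Σ batch = 549.7 lb; the LOI term Σ batch·LOI equals 49.72 lb; yield: glass divided by total = 90.96%.

Batch per 500.0 lb glass:
  spodumene concentrate: 25.02 lb
  rutile: 29.29 lb
  potassium carbonate: 19.17 lb
  zinc oxide: 48.64 lb
  silica sand: 357.3 lb
  lithium carbonate: 70.30 lb
Total batch = 549.7 lb; LOI loss = 49.72 lb; yield = 90.96%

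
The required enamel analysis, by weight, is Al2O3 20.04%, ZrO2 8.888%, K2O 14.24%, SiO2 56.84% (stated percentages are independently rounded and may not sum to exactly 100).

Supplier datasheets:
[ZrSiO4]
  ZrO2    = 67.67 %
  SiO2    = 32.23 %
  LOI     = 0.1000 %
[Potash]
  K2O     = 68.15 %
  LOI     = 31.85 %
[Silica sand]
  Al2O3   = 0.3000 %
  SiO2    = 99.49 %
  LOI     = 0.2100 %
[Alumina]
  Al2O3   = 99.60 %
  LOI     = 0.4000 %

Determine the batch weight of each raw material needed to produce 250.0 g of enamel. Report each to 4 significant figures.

Batch per 250.0 g enamel:
  ZrSiO4: 32.84 g
  Potash: 52.24 g
  Silica sand: 132.2 g
  Alumina: 49.90 g
Total batch = 267.2 g; LOI loss = 17.15 g; yield = 93.58%

Working values are printed, with 4-significant-figure rounding, alongside each step. The working math maintains full precision in all steps. Every reported value receives exactly one rounding — all derived quantities are computed starting from the weights on 250.0 g of glass in full float precision (four oxide percentages, totals, LOI, net glass mass, yield) as set out in either problem or answer.
The oxide mass targets at 250.0 g enamel:
  Al2O3: 20.04% × 250.0 = 50.10 g
  ZrO2: 8.888% × 250.0 = 22.22 g
  K2O: 14.24% × 250.0 = 35.60 g
  SiO2: 56.84% × 250.0 = 142.1 g
Balance tally, oxide-wise, from the weights as reported, relative to the basis at hand (summed amounts equal target values inside rounding margins):
  Al2O3: 132.2·0.003000 + 49.90·0.9960 = 50.10 g (target 50.10 g)
  ZrO2: 32.84·0.6767 = 22.22 g (target 22.22 g)
  K2O: 52.24·0.6815 = 35.60 g (target 35.60 g)
  SiO2: 32.84·0.3223 + 132.2·0.9949 = 142.1 g (target 142.1 g)
Auditing the glass mass value: Σ batch − LOI loss = 250.0 g (the Σ of target masses is 250.0 g; the stated basis being 250.0 g — rounding explains the deltas).
Whole-batch sum: Σ batch = 267.2 g; the LOI term Σ batch·LOI equals 17.15 g; yield: glass divided by total = 93.58%.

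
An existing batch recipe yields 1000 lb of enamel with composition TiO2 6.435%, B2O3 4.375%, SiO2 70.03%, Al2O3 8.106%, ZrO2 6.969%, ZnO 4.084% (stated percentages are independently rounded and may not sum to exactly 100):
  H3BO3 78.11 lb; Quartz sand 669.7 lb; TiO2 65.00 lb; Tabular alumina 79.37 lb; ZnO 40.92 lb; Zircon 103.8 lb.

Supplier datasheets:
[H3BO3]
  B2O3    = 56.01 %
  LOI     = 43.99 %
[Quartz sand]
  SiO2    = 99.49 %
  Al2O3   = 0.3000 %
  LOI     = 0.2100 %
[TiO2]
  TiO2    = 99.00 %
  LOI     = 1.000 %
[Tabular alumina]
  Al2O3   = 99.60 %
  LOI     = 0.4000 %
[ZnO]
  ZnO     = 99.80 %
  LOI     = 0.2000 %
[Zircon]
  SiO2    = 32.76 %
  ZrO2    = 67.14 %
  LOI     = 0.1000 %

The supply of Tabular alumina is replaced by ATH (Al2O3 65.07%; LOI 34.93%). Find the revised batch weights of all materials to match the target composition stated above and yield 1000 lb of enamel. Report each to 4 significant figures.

In-progress results are displayed, rounded to four significant digits, when written out; the working math carries full float precision throughout — each reported result is rounded just once; derived quantities (net glass mass, LOI, the six compositions, yield, the totals) are re-derived using the weight values per 1000 lb of glass in exact precision as written in the problem or answer text.
Target masses of each oxide per 1000 lb enamel:
  TiO2: 6.435% × 1000 = 64.35 lb
  B2O3: 4.375% × 1000 = 43.75 lb
  SiO2: 70.03% × 1000 = 700.3 lb
  Al2O3: 8.106% × 1000 = 81.06 lb
  ZrO2: 6.969% × 1000 = 69.69 lb
  ZnO: 4.084% × 1000 = 40.84 lb
Balance tally, oxide-wise, given the weights on record, for the quoted basis mass (target by target, the sums agree once rounding is allowed for):
  TiO2: 65.00·0.9900 = 64.35 lb (target 64.35 lb)
  B2O3: 78.11·0.5601 = 43.75 lb (target 43.75 lb)
  SiO2: 669.7·0.9949 + 103.8·0.3276 = 700.3 lb (target 700.3 lb)
  Al2O3: 669.7·0.003000 + 121.5·0.6507 = 81.07 lb (target 81.06 lb)
  ZrO2: 103.8·0.6714 = 69.69 lb (target 69.69 lb)
  ZnO: 40.92·0.9980 = 40.84 lb (target 40.84 lb)
Glass-mass sanity pass: batch Σ − ignition loss = 1000 lb (the targets, summed, come to 1000 lb; versus the stated basis of 1000 lb — gaps are rounding artifacts).
Batch total: Σ batch = 1079 lb; Σ batch·LOI gives LOI loss = 79.04 lb; the yield ratio, glass ÷ batch: 92.67%.

Revised batch per 1000 lb enamel:
  H3BO3: 78.11 lb
  Quartz sand: 669.7 lb
  TiO2: 65.00 lb
  ATH: 121.5 lb
  ZnO: 40.92 lb
  Zircon: 103.8 lb
Total batch = 1079 lb; LOI loss = 79.04 lb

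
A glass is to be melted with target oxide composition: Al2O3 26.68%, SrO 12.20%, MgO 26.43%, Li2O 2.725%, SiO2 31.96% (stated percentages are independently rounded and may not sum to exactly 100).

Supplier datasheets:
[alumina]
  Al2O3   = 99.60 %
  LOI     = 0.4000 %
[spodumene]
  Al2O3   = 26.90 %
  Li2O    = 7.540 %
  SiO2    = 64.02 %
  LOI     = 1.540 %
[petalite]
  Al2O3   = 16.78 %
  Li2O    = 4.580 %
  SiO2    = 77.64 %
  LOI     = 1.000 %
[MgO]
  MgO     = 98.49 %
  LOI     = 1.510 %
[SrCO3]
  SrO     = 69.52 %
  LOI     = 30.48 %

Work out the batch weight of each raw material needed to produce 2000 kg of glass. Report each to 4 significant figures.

Batch per 2000 kg glass:
  alumina: 338.5 kg
  spodumene: 446.2 kg
  petalite: 455.3 kg
  MgO: 536.7 kg
  SrCO3: 351.0 kg
Total batch = 2128 kg; LOI loss = 127.9 kg; yield = 93.99%

The whole derivation holds full precision through the solve; the intermediate values appear rounded to 4 significant digits; every reported value takes exactly one rounding — the derived quantities, including ignition loss, glass mass, the totals, five oxide percentages, the yield, are rebuilt from the weighed amounts at 2000 kg of glass in full precision, as they appear in problem or answer.
Oxide mass targets, per 2000 kg glass:
  Al2O3: 26.68% × 2000 = 533.6 kg
  SrO: 12.20% × 2000 = 244.0 kg
  MgO: 26.43% × 2000 = 528.6 kg
  Li2O: 2.725% × 2000 = 54.50 kg
  SiO2: 31.96% × 2000 = 639.2 kg
Sums-versus-targets review with the batch weights as given, at the basis given (target by target, the sums agree inside rounding margins):
  Al2O3: 338.5·0.9960 + 446.2·0.2690 + 455.3·0.1678 = 533.6 kg (target 533.6 kg)
  SrO: 351.0·0.6952 = 244.0 kg (target 244.0 kg)
  MgO: 536.7·0.9849 = 528.6 kg (target 528.6 kg)
  Li2O: 446.2·0.07540 + 455.3·0.04580 = 54.50 kg (target 54.50 kg)
  SiO2: 446.2·0.6402 + 455.3·0.7764 = 639.2 kg (target 639.2 kg)
Mass balance on the glass: batch Σ − ignition loss = 2000 kg (targets for the oxides total 2000 kg; stated basis 2000 kg — a pure rounding effect).
Whole-batch sum: Σ batch = 2128 kg; ignition loss, Σ(batch × LOI) = 127.9 kg; yield: glass divided by total = 93.99%.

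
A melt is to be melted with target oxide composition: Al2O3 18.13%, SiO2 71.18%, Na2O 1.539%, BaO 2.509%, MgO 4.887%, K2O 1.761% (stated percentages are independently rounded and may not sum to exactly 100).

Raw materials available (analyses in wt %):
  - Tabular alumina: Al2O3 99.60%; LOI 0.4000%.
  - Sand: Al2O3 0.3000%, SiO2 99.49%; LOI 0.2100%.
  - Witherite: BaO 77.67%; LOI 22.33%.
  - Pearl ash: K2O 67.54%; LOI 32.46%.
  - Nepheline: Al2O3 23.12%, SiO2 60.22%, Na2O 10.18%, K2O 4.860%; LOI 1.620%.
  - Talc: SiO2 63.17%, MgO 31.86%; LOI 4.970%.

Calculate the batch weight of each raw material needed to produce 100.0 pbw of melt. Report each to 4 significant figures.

Batch per 100.0 pbw melt:
  Tabular alumina: 14.53 pbw
  Sand: 52.65 pbw
  Witherite: 3.230 pbw
  Pearl ash: 1.520 pbw
  Nepheline: 15.12 pbw
  Talc: 15.34 pbw
Total batch = 102.4 pbw; LOI loss = 2.391 pbw; yield = 97.67%

All arithmetic maintains exact precision through the solve — mid-chain values are displayed rounded to four significant figures as written — every reported number is rounded a single time; the derived quantities, including yield, ignition loss, glass mass, the totals, the six compositions, are recomputed from the weighed amounts on 100.0 pbw of glass at full precision, exactly as printed in the problem or answer text.
The oxide mass targets at 100.0 pbw melt:
  Al2O3: 18.13% × 100.0 = 18.13 pbw
  SiO2: 71.18% × 100.0 = 71.18 pbw
  Na2O: 1.539% × 100.0 = 1.539 pbw
  BaO: 2.509% × 100.0 = 2.509 pbw
  MgO: 4.887% × 100.0 = 4.887 pbw
  K2O: 1.761% × 100.0 = 1.761 pbw
Balance tally, oxide-wise, from the weights as reported, per the basis as stated (summed amounts equal target values given rounding of the digits):
  Al2O3: 14.53·0.9960 + 52.65·0.003000 + 15.12·0.2312 = 18.13 pbw (target 18.13 pbw)
  SiO2: 52.65·0.9949 + 15.12·0.6022 + 15.34·0.6317 = 71.18 pbw (target 71.18 pbw)
  Na2O: 15.12·0.1018 = 1.539 pbw (target 1.539 pbw)
  BaO: 3.230·0.7767 = 2.509 pbw (target 2.509 pbw)
  MgO: 15.34·0.3186 = 4.887 pbw (target 4.887 pbw)
  K2O: 1.520·0.6754 + 15.12·0.04860 = 1.761 pbw (target 1.761 pbw)
Glass-mass closure: the batch minus its LOI: 100.0 pbw (the targets, summed, come to 100.0 pbw; versus the stated basis of 100.0 pbw — differing by rounding only).
Summing the batch: Σ batch = 102.4 pbw; LOI removed, Σ of batch·LOI: 2.391 pbw; glass ÷ batch gives a yield of 97.67%.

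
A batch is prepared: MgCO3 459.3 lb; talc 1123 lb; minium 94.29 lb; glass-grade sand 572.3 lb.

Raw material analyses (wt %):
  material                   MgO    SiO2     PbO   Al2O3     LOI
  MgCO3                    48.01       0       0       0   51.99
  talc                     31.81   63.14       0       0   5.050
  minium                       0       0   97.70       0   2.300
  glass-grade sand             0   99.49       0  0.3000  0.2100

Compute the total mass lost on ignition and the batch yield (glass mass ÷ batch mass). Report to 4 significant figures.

LOI loss = 298.9 lb; glass = 1950 lb; yield = 86.71%

Full float precision is held from first step to last; values along the way appear, rounded to 4 significant figures, across the worked steps — each reported result takes just one rounding. Derived quantities, including ignition loss, net glass mass, four oxide percentages, yield, the totals, are computed starting from the weights for 1950 lb of glass in full precision as written in either problem or answer.
Ignition loss by material:
  MgCO3: 459.3 × 0.5199 = 238.8 lb
  talc: 1123 × 0.05050 = 56.71 lb
  minium: 94.29 × 0.02300 = 2.169 lb
  glass-grade sand: 572.3 × 0.002100 = 1.202 lb
Total LOI = 298.9 lb
Glass = batch − LOI = 2249 − 298.9 = 1950 lb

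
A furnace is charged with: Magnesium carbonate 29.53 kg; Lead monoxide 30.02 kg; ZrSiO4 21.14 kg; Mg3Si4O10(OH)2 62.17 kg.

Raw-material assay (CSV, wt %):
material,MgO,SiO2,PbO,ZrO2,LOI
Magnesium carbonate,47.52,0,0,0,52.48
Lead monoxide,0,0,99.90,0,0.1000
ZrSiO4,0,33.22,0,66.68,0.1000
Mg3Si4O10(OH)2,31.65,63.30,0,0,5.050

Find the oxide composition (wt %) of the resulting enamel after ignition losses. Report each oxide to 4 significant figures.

Intermediates are displayed, rounded to four significant digits, within the worked lines; all internal work keeps full float precision all the way through. A single rounding produces each reported number. All derived quantities (totals, ignition loss, glass mass, the yield, the four compositions) are rebuilt using the weight values on 124.2 kg of glass at exact precision, as given in the problem or the answer.
What the batch supplies per oxide:
  MgO: 29.53·0.4752 + 62.17·0.3165 = 33.71 kg
  SiO2: 21.14·0.3322 + 62.17·0.6330 = 46.38 kg
  PbO: 30.02·0.9990 = 29.99 kg
  ZrO2: 21.14·0.6668 = 14.10 kg
LOI: 29.53·0.5248 + 30.02·0.001000 + 21.14·0.001000 + 62.17·0.05050 = 18.69 kg
Net of LOI, the glass mass = 142.9 − 18.69 = 124.2 kg (= the summed oxide contributions)
wt % = oxide mass / glass mass × 100

Glass mass = 124.2 kg (batch 142.9 − LOI 18.69).
Composition: MgO 27.15%, SiO2 37.35%, PbO 24.15%, ZrO2 11.35%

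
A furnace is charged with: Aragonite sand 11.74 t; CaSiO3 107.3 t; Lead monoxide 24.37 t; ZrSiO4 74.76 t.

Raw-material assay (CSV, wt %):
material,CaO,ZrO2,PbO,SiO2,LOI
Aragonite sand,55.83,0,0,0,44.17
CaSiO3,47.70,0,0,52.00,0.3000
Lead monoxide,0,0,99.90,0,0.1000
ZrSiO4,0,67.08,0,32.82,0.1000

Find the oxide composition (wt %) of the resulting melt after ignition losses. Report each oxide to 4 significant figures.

Glass mass = 212.6 t (batch 218.2 − LOI 5.607).
Composition: CaO 27.16%, ZrO2 23.59%, PbO 11.45%, SiO2 37.79%

In-progress results are shown with 4-significant-digit rounding alongside each step; all arithmetic runs at full float precision from start to finish. Each reported figure takes just one rounding — derived quantities are computed starting from the weights per 212.6 t of glass in exact precision (totals, ignition loss, the four compositions, glass mass, yield) exactly as shown in either problem or answer.
Delivered oxide masses:
  CaO: 11.74·0.5583 + 107.3·0.4770 = 57.74 t
  ZrO2: 74.76·0.6708 = 50.15 t
  PbO: 24.37·0.9990 = 24.35 t
  SiO2: 107.3·0.5200 + 74.76·0.3282 = 80.33 t
LOI: 11.74·0.4417 + 107.3·0.003000 + 24.37·0.001000 + 74.76·0.001000 = 5.607 t
Glass = total batch minus LOI = 218.2 − 5.607 = 212.6 t (the oxide masses sum to this)
percent by weight: oxide/glass ×100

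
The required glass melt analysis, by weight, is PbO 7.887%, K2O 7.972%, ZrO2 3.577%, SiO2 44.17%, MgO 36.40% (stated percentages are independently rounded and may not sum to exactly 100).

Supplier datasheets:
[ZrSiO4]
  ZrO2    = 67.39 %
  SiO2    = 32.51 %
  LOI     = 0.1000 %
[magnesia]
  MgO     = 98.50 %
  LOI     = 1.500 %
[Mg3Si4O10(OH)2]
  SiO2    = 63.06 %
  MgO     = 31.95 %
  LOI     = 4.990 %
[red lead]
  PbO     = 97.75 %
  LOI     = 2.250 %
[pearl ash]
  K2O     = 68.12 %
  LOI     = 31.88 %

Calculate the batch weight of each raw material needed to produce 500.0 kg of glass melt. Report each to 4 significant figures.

Working values are shown rounded to four significant figures within the worked lines — all arithmetic maintains full precision at all times; every reported number undergoes a single rounding; derived quantities, including ignition loss, the five compositions, glass mass, the totals, the yield, are carried starting from the weights per 500.0 kg of glass in exact precision as given in the problem or the answer.
Target masses of each oxide per 500.0 kg glass melt:
  PbO: 7.887% × 500.0 = 39.44 kg
  K2O: 7.972% × 500.0 = 39.86 kg
  ZrO2: 3.577% × 500.0 = 17.89 kg
  SiO2: 44.17% × 500.0 = 220.8 kg
  MgO: 36.40% × 500.0 = 182.0 kg
Verifying the oxide balance working from each reported weight, per the basis as stated (delivered sums recover each target inside rounding margins):
  PbO: 40.34·0.9775 = 39.43 kg (target 39.44 kg)
  K2O: 58.51·0.6812 = 39.86 kg (target 39.86 kg)
  ZrO2: 26.54·0.6739 = 17.89 kg (target 17.89 kg)
  SiO2: 26.54·0.3251 + 336.5·0.6306 = 220.8 kg (target 220.8 kg)
  MgO: 75.61·0.9850 + 336.5·0.3195 = 182.0 kg (target 182.0 kg)
Mass balance on the glass: whole batch net of LOI = 500.0 kg (the targets, summed, come to 500.0 kg; stated basis 500.0 kg — gaps are rounding artifacts).
Summing the batch: Σ batch = 537.5 kg; loss to ignition Σ batch·LOI = 37.51 kg; yield = glass ÷ total batch = 93.02%.

Batch per 500.0 kg glass melt:
  ZrSiO4: 26.54 kg
  magnesia: 75.61 kg
  Mg3Si4O10(OH)2: 336.5 kg
  red lead: 40.34 kg
  pearl ash: 58.51 kg
Total batch = 537.5 kg; LOI loss = 37.51 kg; yield = 93.02%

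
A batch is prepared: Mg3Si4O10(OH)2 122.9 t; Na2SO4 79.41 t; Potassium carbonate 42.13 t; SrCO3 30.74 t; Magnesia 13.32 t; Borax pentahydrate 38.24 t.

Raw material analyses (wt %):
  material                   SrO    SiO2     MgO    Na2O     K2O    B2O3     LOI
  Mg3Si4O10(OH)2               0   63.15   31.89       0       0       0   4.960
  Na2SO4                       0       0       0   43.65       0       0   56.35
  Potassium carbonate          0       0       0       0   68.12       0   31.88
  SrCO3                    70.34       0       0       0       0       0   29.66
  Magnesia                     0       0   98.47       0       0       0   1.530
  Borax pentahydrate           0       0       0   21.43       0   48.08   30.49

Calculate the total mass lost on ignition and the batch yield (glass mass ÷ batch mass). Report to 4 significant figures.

Full float precision is kept at every stage. Mid-chain values are rounded off to 4 significant digits wherever printed — every reported number is rounded just once. Derived quantities (glass mass, six oxide percentages, the totals, ignition loss, yield) are re-derived from the weighed amounts per 241.5 t of glass at exact precision as set out in the problem or answer text.
Material-by-material LOI:
  Mg3Si4O10(OH)2: 122.9 × 0.04960 = 6.096 t
  Na2SO4: 79.41 × 0.5635 = 44.75 t
  Potassium carbonate: 42.13 × 0.3188 = 13.43 t
  SrCO3: 30.74 × 0.2966 = 9.117 t
  Magnesia: 13.32 × 0.01530 = 0.2038 t
  Borax pentahydrate: 38.24 × 0.3049 = 11.66 t
Total LOI = 85.26 t
Glass = batch − LOI = 326.7 − 85.26 = 241.5 t

LOI loss = 85.26 t; glass = 241.5 t; yield = 73.91%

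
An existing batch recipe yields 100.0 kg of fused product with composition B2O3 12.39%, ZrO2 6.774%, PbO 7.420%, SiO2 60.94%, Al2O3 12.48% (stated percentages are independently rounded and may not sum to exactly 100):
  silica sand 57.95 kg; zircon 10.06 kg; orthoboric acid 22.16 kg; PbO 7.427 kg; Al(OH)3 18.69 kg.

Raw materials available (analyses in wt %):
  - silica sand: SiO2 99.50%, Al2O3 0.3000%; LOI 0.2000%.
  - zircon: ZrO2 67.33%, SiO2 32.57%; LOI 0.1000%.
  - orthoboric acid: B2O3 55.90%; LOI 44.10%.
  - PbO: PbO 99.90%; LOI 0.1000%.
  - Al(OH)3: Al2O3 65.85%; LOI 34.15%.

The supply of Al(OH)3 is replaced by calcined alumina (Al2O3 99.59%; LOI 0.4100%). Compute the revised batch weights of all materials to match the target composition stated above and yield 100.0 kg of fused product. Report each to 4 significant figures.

In-progress results appear rounded off to 4 significant digits on the page. Each numeric step carries exact precision all the way through; each reported figure is rounded once only. All derived quantities are re-derived in exact precision (glass mass, five oxide percentages, the yield, ignition loss, the totals) using the weight values on 100.0 kg of glass exactly as printed in the problem or answer text.
Oxide mass targets, per 100.0 kg fused product:
  B2O3: 12.39% × 100.0 = 12.39 kg
  ZrO2: 6.774% × 100.0 = 6.774 kg
  PbO: 7.420% × 100.0 = 7.420 kg
  SiO2: 60.94% × 100.0 = 60.94 kg
  Al2O3: 12.48% × 100.0 = 12.48 kg
Verifying the oxide balance with the batch weights as given, per the basis as stated (every target is met by its sum inside rounding margins):
  B2O3: 22.16·0.5590 = 12.39 kg (target 12.39 kg)
  ZrO2: 10.06·0.6733 = 6.773 kg (target 6.774 kg)
  PbO: 7.427·0.9990 = 7.420 kg (target 7.420 kg)
  SiO2: 57.95·0.9950 + 10.06·0.3257 = 60.94 kg (target 60.94 kg)
  Al2O3: 57.95·0.003000 + 12.36·0.9959 = 12.48 kg (target 12.48 kg)
Glass mass check: Σ batch − LOI loss = 100.0 kg (summing oxide targets gives 100.0 kg; the stated basis being 100.0 kg — any gap is answer rounding).
Adding the batch up: Σ batch = 110.0 kg; Σ batch·LOI gives LOI loss = 9.957 kg; the yield ratio, glass ÷ batch: 90.94%.

Revised batch per 100.0 kg fused product:
  silica sand: 57.95 kg
  zircon: 10.06 kg
  orthoboric acid: 22.16 kg
  PbO: 7.427 kg
  calcined alumina: 12.36 kg
Total batch = 110.0 kg; LOI loss = 9.957 kg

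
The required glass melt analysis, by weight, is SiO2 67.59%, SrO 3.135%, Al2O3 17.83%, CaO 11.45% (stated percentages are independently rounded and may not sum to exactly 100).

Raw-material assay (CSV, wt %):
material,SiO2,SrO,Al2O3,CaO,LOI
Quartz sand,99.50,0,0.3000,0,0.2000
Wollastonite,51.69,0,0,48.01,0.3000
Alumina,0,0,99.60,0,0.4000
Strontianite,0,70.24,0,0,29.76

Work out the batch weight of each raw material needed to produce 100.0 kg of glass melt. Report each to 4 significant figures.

Batch per 100.0 kg glass melt:
  Quartz sand: 55.54 kg
  Wollastonite: 23.85 kg
  Alumina: 17.73 kg
  Strontianite: 4.463 kg
Total batch = 101.6 kg; LOI loss = 1.582 kg; yield = 98.44%

The intermediate values appear, with 4-significant-figure rounding, at each printed step; the whole derivation keeps exact precision from start to finish; a single rounding completes each reported value — derived quantities are re-derived in full precision (the yield, ignition loss, glass mass, four oxide percentages, the totals) starting from the weights at 100.0 kg of glass exactly as shown in the question or the answer.
Oxide-by-oxide targets in 100.0 kg glass melt:
  SiO2: 67.59% × 100.0 = 67.59 kg
  SrO: 3.135% × 100.0 = 3.135 kg
  Al2O3: 17.83% × 100.0 = 17.83 kg
  CaO: 11.45% × 100.0 = 11.45 kg
Checking each oxide sum per the reported batch figures, against the basis in use (target by target, the sums agree net of answer rounding effects):
  SiO2: 55.54·0.9950 + 23.85·0.5169 = 67.59 kg (target 67.59 kg)
  SrO: 4.463·0.7024 = 3.135 kg (target 3.135 kg)
  Al2O3: 55.54·0.003000 + 17.73·0.9960 = 17.83 kg (target 17.83 kg)
  CaO: 23.85·0.4801 = 11.45 kg (target 11.45 kg)
Auditing the glass mass value: whole batch net of LOI = 100.0 kg (summing oxide targets gives 100.0 kg; stated basis 100.0 kg — rounding explains the deltas).
Summing the batch: Σ batch = 101.6 kg; the LOI term Σ batch·LOI equals 1.582 kg; glass ÷ batch gives a yield of 98.44%.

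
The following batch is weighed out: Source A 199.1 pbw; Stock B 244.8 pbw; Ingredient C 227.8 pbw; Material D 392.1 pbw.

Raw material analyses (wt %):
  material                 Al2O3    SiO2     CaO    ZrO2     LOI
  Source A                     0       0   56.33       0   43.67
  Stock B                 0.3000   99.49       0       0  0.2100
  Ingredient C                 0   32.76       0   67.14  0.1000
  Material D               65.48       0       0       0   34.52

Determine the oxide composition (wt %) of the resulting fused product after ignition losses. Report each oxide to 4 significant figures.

Every computation holds full precision end to end; values along the way are printed, with 4-significant-digit rounding, in the working — each reported result takes exactly one rounding — the derived quantities, which include yield, totals, the four compositions, glass mass, LOI, are computed in exact precision, as quoted within the problem or the answer, from the batch weights per 840.8 pbw of glass.
Delivered oxide masses:
  Al2O3: 244.8·0.003000 + 392.1·0.6548 = 257.5 pbw
  SiO2: 244.8·0.9949 + 227.8·0.3276 = 318.2 pbw
  CaO: 199.1·0.5633 = 112.2 pbw
  ZrO2: 227.8·0.6714 = 152.9 pbw
LOI: 199.1·0.4367 + 244.8·0.002100 + 227.8·0.001000 + 392.1·0.3452 = 223.0 pbw
Glass = total batch minus LOI = 1064 − 223.0 = 840.8 pbw (equal to the oxide-mass sum)
oxide / glass × 100 gives the wt %

Glass mass = 840.8 pbw (batch 1064 − LOI 223.0).
Composition: Al2O3 30.62%, SiO2 37.84%, CaO 13.34%, ZrO2 18.19%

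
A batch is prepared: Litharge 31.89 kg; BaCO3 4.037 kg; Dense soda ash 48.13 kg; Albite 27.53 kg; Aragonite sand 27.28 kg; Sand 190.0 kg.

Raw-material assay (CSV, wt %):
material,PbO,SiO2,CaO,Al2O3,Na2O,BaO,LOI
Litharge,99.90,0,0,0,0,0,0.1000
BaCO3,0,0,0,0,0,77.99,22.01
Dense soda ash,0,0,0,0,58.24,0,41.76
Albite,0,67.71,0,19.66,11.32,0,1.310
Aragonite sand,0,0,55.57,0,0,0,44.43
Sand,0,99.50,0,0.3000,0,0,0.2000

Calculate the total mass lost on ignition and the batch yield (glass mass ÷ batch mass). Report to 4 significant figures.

LOI loss = 33.88 kg; glass = 295.0 kg; yield = 89.70%

Each numeric step holds full precision throughout. Intermediates are printed rounded to 4 significant digits in the working — each reported value undergoes a single rounding; the derived quantities (the totals, the six compositions, glass mass, ignition loss, the yield) are computed in full precision starting from the weights at 295.0 kg of glass, as quoted within either problem or answer.
Each material's LOI contribution:
  Litharge: 31.89 × 0.001000 = 0.03189 kg
  BaCO3: 4.037 × 0.2201 = 0.8885 kg
  Dense soda ash: 48.13 × 0.4176 = 20.10 kg
  Albite: 27.53 × 0.01310 = 0.3606 kg
  Aragonite sand: 27.28 × 0.4443 = 12.12 kg
  Sand: 190.0 × 0.002000 = 0.3800 kg
Total LOI = 33.88 kg
Glass = batch − LOI = 328.9 − 33.88 = 295.0 kg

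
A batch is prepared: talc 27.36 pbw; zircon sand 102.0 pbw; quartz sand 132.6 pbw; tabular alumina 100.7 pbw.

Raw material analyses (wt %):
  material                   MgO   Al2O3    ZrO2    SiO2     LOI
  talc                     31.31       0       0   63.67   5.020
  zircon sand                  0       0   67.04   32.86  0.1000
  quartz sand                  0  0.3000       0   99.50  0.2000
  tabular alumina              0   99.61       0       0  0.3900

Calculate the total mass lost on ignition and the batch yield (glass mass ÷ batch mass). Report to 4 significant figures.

Values along the way are rounded to four significant figures wherever printed. All internal work maintains full float precision at each step; every reported figure is rounded just once. The derived quantities are re-derived at exact precision (LOI, net glass mass, the totals, four oxide percentages, yield) from the weighed amounts for 360.5 pbw of glass precisely as stated by the problem or the answer.
LOI of each material in turn:
  talc: 27.36 × 0.05020 = 1.373 pbw
  zircon sand: 102.0 × 0.001000 = 0.1020 pbw
  quartz sand: 132.6 × 0.002000 = 0.2652 pbw
  tabular alumina: 100.7 × 0.003900 = 0.3927 pbw
Total LOI = 2.133 pbw
Glass = batch − LOI = 362.7 − 2.133 = 360.5 pbw

LOI loss = 2.133 pbw; glass = 360.5 pbw; yield = 99.41%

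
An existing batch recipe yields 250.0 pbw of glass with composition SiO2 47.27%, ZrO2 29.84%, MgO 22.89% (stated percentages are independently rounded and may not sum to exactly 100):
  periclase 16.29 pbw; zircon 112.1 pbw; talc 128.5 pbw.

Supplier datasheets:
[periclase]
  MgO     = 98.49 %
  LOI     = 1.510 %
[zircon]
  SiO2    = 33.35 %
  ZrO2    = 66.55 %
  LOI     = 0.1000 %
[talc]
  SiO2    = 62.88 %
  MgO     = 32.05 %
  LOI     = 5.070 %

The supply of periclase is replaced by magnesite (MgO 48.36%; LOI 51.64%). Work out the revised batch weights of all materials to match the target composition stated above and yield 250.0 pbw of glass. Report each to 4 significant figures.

The working math carries full float precision through every step. Intermediates are displayed rounded off to 4 significant digits alongside each step — each reported value undergoes a single rounding; the derived quantities, including the totals, yield, the three compositions, net glass mass, ignition loss, are computed starting from the weights per 250.0 pbw of glass in exact precision, exactly as printed in question or answer.
Target masses of each oxide per 250.0 pbw glass:
  SiO2: 47.27% × 250.0 = 118.2 pbw
  ZrO2: 29.84% × 250.0 = 74.60 pbw
  MgO: 22.89% × 250.0 = 57.22 pbw
A balance pass over the oxides, on the weights just shown, at the basis given (sum by sum, the targets are met inside rounding margins):
  SiO2: 112.1·0.3335 + 128.5·0.6288 = 118.2 pbw (target 118.2 pbw)
  ZrO2: 112.1·0.6655 = 74.60 pbw (target 74.60 pbw)
  MgO: 33.18·0.4836 + 128.5·0.3205 = 57.23 pbw (target 57.22 pbw)
Glass mass check: net batch after ignition = 250.0 pbw (the targets, summed, come to 250.0 pbw; versus the stated basis of 250.0 pbw — a pure rounding effect).
Total batch = Σ batch = 273.8 pbw; ignition loss, Σ(batch × LOI) = 23.76 pbw; yield, glass over the total, = 91.32%.

Revised batch per 250.0 pbw glass:
  magnesite: 33.18 pbw
  zircon: 112.1 pbw
  talc: 128.5 pbw
Total batch = 273.8 pbw; LOI loss = 23.76 pbw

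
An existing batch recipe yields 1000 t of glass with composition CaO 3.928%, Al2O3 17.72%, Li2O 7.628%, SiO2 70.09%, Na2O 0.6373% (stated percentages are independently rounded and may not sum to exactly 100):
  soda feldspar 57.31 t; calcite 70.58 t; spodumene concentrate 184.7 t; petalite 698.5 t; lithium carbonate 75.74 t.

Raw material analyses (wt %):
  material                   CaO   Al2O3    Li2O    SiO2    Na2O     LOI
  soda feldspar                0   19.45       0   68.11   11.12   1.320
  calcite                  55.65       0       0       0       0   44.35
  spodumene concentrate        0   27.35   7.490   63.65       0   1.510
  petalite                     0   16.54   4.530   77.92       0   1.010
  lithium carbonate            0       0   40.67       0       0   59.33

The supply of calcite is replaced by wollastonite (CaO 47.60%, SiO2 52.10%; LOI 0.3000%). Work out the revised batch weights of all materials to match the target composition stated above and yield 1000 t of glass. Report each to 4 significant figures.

Revised batch per 1000 t glass:
  soda feldspar: 57.31 t
  wollastonite: 82.52 t
  spodumene concentrate: 250.6 t
  petalite: 589.5 t
  lithium carbonate: 75.74 t
Total batch = 1056 t; LOI loss = 55.68 t

All arithmetic keeps full precision through the solve; rounding to four significant figures applies to every mid-chain value as shown; each reported figure is rounded once only. Derived quantities, which include LOI, the totals, yield, net glass mass, five oxide percentages, are recomputed in exact precision, as quoted within the problem or answer text, from the weighed amounts for 1000 t of glass.
Oxide-by-oxide targets in 1000 t glass:
  CaO: 3.928% × 1000 = 39.28 t
  Al2O3: 17.72% × 1000 = 177.2 t
  Li2O: 7.628% × 1000 = 76.28 t
  SiO2: 70.09% × 1000 = 700.9 t
  Na2O: 0.6373% × 1000 = 6.373 t
Verifying the oxide balance working from each reported weight, against the basis in use (summed amounts equal target values up to rounding of the answer):
  CaO: 82.52·0.4760 = 39.28 t (target 39.28 t)
  Al2O3: 57.31·0.1945 + 250.6·0.2735 + 589.5·0.1654 = 177.2 t (target 177.2 t)
  Li2O: 250.6·0.07490 + 589.5·0.04530 + 75.74·0.4067 = 76.28 t (target 76.28 t)
  SiO2: 57.31·0.6811 + 82.52·0.5210 + 250.6·0.6365 + 589.5·0.7792 = 700.9 t (target 700.9 t)
  Na2O: 57.31·0.1112 = 6.373 t (target 6.373 t)
Glass-mass sanity pass: Σ batch − LOI loss = 1000 t (the Σ of target masses is 1000 t; basis as stated: 1000 t — gaps are rounding artifacts).
Total batch = Σ batch = 1056 t; LOI loss = Σ batch·LOI = 55.68 t; yield, glass over the total, = 94.73%.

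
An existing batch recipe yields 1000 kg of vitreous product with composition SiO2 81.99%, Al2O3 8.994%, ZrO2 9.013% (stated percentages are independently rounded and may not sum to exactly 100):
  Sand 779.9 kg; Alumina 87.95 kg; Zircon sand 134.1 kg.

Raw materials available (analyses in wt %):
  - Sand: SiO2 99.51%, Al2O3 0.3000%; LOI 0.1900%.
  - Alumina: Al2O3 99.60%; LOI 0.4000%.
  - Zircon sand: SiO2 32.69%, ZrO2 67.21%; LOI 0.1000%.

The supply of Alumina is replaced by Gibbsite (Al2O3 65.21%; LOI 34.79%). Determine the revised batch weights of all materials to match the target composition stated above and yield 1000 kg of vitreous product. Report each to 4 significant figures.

Revised batch per 1000 kg vitreous product:
  Sand: 779.9 kg
  Gibbsite: 134.3 kg
  Zircon sand: 134.1 kg
Total batch = 1048 kg; LOI loss = 48.34 kg

The whole derivation runs at full float precision from start to finish. The intermediate values appear rounded to four significant figures on the page — each reported number takes exactly one rounding; the derived quantities (the yield, the totals, LOI, glass mass, three oxide percentages) are re-derived in full float precision using the weight values for 1000 kg of glass, as they appear in the problem or answer text.
Per-oxide target masses for 1000 kg vitreous product:
  SiO2: 81.99% × 1000 = 819.9 kg
  Al2O3: 8.994% × 1000 = 89.94 kg
  ZrO2: 9.013% × 1000 = 90.13 kg
Per-oxide balance check working from each reported weight, per the basis as stated (oxide sums agree with the targets within answer rounding):
  SiO2: 779.9·0.9951 + 134.1·0.3269 = 819.9 kg (target 819.9 kg)
  Al2O3: 779.9·0.003000 + 134.3·0.6521 = 89.92 kg (target 89.94 kg)
  ZrO2: 134.1·0.6721 = 90.13 kg (target 90.13 kg)
Glass-mass closure: total charge less LOI = 1000 kg (targets for the oxides total 1000 kg; the stated basis being 1000 kg — deltas are rounding alone).
Adding the batch up: Σ batch = 1048 kg; ignition loss, Σ(batch × LOI) = 48.34 kg; as yield: glass ÷ batch → 95.39%.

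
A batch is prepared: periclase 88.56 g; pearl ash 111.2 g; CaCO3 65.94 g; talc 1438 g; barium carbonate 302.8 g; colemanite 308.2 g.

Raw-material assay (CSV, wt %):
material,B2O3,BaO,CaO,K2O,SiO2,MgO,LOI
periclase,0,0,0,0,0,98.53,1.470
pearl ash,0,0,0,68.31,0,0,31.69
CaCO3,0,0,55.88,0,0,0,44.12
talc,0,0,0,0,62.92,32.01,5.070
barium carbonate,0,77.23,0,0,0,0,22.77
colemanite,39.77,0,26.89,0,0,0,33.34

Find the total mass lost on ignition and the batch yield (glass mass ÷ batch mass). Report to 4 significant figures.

Full float precision is kept from start to finish — in-progress results are displayed rounded off to 4 significant figures when written out. Exactly one rounding lands on each reported number — the derived quantities, including LOI, six oxide percentages, net glass mass, totals, the yield, are computed using the weight values at 2004 g of glass in exact precision precisely as stated by question or answer.
Each material's LOI contribution:
  periclase: 88.56 × 0.01470 = 1.302 g
  pearl ash: 111.2 × 0.3169 = 35.24 g
  CaCO3: 65.94 × 0.4412 = 29.09 g
  talc: 1438 × 0.05070 = 72.91 g
  barium carbonate: 302.8 × 0.2277 = 68.95 g
  colemanite: 308.2 × 0.3334 = 102.8 g
Total LOI = 310.2 g
Glass = batch − LOI = 2315 − 310.2 = 2004 g

LOI loss = 310.2 g; glass = 2004 g; yield = 86.60%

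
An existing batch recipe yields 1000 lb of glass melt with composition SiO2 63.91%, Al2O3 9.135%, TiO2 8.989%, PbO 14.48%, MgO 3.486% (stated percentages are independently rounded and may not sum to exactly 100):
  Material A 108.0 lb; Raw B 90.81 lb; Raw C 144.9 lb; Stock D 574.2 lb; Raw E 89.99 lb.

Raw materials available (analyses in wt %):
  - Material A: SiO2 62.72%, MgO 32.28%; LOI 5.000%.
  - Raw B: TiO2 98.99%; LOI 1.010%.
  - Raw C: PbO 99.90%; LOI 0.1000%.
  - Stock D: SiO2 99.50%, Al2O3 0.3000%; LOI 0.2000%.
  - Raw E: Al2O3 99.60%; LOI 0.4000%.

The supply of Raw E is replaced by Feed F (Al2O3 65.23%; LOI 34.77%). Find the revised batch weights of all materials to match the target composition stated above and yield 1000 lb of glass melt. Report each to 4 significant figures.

Revised batch per 1000 lb glass melt:
  Material A: 108.0 lb
  Raw B: 90.81 lb
  Raw C: 144.9 lb
  Stock D: 574.2 lb
  Feed F: 137.4 lb
Total batch = 1055 lb; LOI loss = 55.38 lb

Intermediates are displayed, with 4-significant-figure rounding, within the worked lines — the whole derivation holds full precision through every step — each reported number carries a single rounding. All derived quantities (yield, glass mass, the five compositions, the totals, LOI) are rebuilt at full precision from the weighed amounts on 1000 lb of glass exactly as shown in either problem or answer.
Oxide mass targets, per 1000 lb glass melt:
  SiO2: 63.91% × 1000 = 639.1 lb
  Al2O3: 9.135% × 1000 = 91.35 lb
  TiO2: 8.989% × 1000 = 89.89 lb
  PbO: 14.48% × 1000 = 144.8 lb
  MgO: 3.486% × 1000 = 34.86 lb
Sums-versus-targets review per the reported batch figures, relative to the basis at hand (summed amounts equal target values up to rounding of the answer):
  SiO2: 108.0·0.6272 + 574.2·0.9950 = 639.1 lb (target 639.1 lb)
  Al2O3: 574.2·0.003000 + 137.4·0.6523 = 91.35 lb (target 91.35 lb)
  TiO2: 90.81·0.9899 = 89.89 lb (target 89.89 lb)
  PbO: 144.9·0.9990 = 144.8 lb (target 144.8 lb)
  MgO: 108.0·0.3228 = 34.86 lb (target 34.86 lb)
Mass balance on the glass: Σ batch − LOI loss = 999.9 lb (the targets, summed, come to 1000 lb; against the stated basis, 1000 lb — differing by rounding only).
Adding the batch up: Σ batch = 1055 lb; LOI removed, Σ of batch·LOI: 55.38 lb; yield = glass ÷ total batch = 94.75%.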